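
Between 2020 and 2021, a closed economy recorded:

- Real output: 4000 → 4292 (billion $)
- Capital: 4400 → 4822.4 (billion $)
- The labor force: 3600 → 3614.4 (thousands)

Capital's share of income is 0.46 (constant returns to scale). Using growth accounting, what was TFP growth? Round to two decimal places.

Real output growth = (4292 − 4000) / 4000 = 7.3%.
Capital growth = (4822.4 − 4400) / 4400 = 9.6%.
The labor force growth = (3614.4 − 3600) / 3600 = 0.4%.
Labor's share = 1 − 0.46 = 0.54.
Capital: 0.46 × 9.6 = 4.416 pp.
The labor force: 0.54 × 0.4 = 0.216 pp.
TFP growth = 7.3 − 4.632 = 2.668%.

2.67%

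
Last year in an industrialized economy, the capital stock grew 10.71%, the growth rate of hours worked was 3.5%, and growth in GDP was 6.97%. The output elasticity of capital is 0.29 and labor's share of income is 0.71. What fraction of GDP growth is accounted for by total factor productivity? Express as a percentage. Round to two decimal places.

Total factor productivity accounted for 19.79% of growth.

Labor's share = 1 − 0.29 = 0.71.
The capital stock: 0.29 × 10.71 = 3.1059 pp.
Hours worked: 0.71 × 3.5 = 2.485 pp.
TFP growth = 6.97 − 5.5909 = 1.3791%.
TFP share of growth = 1.3791 / 6.97 × 100 = 19.7862%.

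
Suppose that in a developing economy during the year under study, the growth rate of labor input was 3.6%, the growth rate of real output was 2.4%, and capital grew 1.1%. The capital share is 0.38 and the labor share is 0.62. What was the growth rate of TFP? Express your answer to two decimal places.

Labor's share = 1 − 0.38 = 0.62.
Capital: 0.38 × 1.1 = 0.418 pp.
Labor input: 0.62 × 3.6 = 2.232 pp.
TFP growth = 2.4 − 2.65 = -0.25%.

-0.25%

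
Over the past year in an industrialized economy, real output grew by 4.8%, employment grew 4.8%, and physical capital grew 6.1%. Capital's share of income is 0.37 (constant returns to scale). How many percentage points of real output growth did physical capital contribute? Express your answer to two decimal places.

Contribution = share × growth = 0.37 × 6.1 = 2.257 pp.

2.26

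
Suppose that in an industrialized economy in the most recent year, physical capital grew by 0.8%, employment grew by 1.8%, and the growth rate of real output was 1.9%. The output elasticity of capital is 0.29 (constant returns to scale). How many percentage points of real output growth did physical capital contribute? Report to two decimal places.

0.23 percentage points

Contribution = share × growth = 0.29 × 0.8 = 0.232 pp.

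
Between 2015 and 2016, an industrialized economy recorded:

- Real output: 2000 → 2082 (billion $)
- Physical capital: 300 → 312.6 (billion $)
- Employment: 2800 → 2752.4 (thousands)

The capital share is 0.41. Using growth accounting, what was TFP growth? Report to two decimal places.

TFP grew 3.38%.

Real output growth = (2082 − 2000) / 2000 = 4.1%.
Physical capital growth = (312.6 − 300) / 300 = 4.2%.
Employment growth = (2752.4 − 2800) / 2800 = -1.7%.
Labor's share = 1 − 0.41 = 0.59.
Physical capital: 0.41 × 4.2 = 1.722 pp.
Employment: 0.59 × (-1.7) = -1.003 pp.
TFP growth = 4.1 − 0.719 = 3.381%.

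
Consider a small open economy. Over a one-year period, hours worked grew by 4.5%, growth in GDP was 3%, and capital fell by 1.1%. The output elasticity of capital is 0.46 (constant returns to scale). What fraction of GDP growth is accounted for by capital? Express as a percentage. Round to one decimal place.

-16.9%

Capital contributed 0.46 × (-1.1) = -0.506 pp.
Share of growth = -0.506 / 3 × 100 = -16.867%.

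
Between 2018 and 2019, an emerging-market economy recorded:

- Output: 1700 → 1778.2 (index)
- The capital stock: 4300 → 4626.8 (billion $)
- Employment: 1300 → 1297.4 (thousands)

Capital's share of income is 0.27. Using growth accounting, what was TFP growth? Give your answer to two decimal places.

2.69%

Output growth = (1778.2 − 1700) / 1700 = 4.6%.
The capital stock growth = (4626.8 − 4300) / 4300 = 7.6%.
Employment growth = (1297.4 − 1300) / 1300 = -0.2%.
Labor's share = 1 − 0.27 = 0.73.
The capital stock: 0.27 × 7.6 = 2.052 pp.
Employment: 0.73 × (-0.2) = -0.146 pp.
TFP growth = 4.6 − 1.906 = 2.694%.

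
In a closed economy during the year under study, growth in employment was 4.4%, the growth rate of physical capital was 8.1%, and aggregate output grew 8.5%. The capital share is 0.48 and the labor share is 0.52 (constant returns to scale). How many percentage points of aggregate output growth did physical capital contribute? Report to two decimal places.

3.89 pp

Contribution = share × growth = 0.48 × 8.1 = 3.888 pp.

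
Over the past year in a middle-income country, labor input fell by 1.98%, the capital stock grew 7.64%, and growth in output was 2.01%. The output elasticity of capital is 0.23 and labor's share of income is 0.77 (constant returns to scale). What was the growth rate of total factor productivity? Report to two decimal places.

1.78%

Labor's share = 1 − 0.23 = 0.77.
The capital stock: 0.23 × 7.64 = 1.7572 pp.
Labor input: 0.77 × (-1.98) = -1.5246 pp.
TFP growth = 2.01 − 0.2326 = 1.7774%.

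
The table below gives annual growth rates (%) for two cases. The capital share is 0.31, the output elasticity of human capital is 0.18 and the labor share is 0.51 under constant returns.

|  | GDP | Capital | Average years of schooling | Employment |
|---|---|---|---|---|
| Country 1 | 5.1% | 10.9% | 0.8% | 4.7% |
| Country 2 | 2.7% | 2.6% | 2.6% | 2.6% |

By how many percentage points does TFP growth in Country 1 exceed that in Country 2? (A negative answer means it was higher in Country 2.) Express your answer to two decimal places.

Labor's share = 1 − 0.31 − 0.18 = 0.51.
Country 1: TFP = 5.1 − 3.379 − 0.144 − 2.397 = -0.82%.
Country 2: TFP = 2.7 − 0.806 − 0.468 − 1.326 = 0.1%.
Difference = -0.82 − (0.1) = -0.92 pp.

-0.92 percentage points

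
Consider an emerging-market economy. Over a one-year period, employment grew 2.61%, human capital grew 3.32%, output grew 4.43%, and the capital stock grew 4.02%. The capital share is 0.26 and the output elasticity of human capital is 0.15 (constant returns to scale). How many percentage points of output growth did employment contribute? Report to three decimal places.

1.540

Labor's share = 1 − 0.26 − 0.15 = 0.59.
Contribution = share × growth = 0.59 × 2.61 = 1.5399 pp.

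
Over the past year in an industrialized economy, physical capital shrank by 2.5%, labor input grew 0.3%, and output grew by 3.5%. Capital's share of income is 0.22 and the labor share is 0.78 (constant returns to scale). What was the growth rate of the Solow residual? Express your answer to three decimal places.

Labor's share = 1 − 0.22 = 0.78.
Physical capital: 0.22 × (-2.5) = -0.55 pp.
Labor input: 0.78 × 0.3 = 0.234 pp.
TFP growth = 3.5 + 0.316 = 3.816%.

The Solow residual growth was 3.816%.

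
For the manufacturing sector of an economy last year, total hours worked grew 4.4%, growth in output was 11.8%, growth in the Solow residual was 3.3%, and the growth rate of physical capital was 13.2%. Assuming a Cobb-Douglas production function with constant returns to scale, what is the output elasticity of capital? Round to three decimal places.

gY = gA + α·gK + (1−α)·gL, so gY − gA − gL = α(gK − gL).
11.8 − 3.3 − 4.4 = α × (13.2 − 4.4).
4.1 = 8.8 α, so α = 0.46591.

0.466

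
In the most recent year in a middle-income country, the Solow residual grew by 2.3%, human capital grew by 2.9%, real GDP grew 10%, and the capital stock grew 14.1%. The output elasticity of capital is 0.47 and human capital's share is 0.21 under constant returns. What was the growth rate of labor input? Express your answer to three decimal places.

Labor input growth was 1.450%.

Labor's share = 1 − 0.47 − 0.21 = 0.32.
gY = gA + 0.47×14.1 + 0.21×2.9 + 0.32×g.
0.32×g = 10 − 2.3 − 7.236 = 0.464.
g = 0.464 / 0.32 = 1.45%.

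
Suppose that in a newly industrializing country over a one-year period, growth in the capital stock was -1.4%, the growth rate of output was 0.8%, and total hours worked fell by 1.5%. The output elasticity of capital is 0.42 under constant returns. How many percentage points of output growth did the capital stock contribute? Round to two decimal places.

-0.59 percentage points

Contribution = share × growth = 0.42 × (-1.4) = -0.588 pp.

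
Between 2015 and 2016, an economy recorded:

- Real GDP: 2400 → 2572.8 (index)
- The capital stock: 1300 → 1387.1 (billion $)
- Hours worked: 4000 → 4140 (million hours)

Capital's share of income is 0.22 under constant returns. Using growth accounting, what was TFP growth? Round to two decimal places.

3.00%

Real GDP growth = (2572.8 − 2400) / 2400 = 7.2%.
The capital stock growth = (1387.1 − 1300) / 1300 = 6.7%.
Hours worked growth = (4140 − 4000) / 4000 = 3.5%.
Labor's share = 1 − 0.22 = 0.78.
The capital stock: 0.22 × 6.7 = 1.474 pp.
Hours worked: 0.78 × 3.5 = 2.73 pp.
TFP growth = 7.2 − 4.204 = 2.996%.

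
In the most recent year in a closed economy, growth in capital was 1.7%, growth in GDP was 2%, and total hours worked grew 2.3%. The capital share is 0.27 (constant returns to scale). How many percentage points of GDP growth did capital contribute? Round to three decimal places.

0.459

Contribution = share × growth = 0.27 × 1.7 = 0.459 pp.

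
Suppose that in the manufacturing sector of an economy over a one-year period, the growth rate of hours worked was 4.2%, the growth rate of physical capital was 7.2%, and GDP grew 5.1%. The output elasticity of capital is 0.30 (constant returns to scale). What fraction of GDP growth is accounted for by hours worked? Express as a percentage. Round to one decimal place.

Hours worked accounted for 57.6% of growth.

Labor's share = 1 − 0.3 = 0.7.
Hours worked contributed 0.7 × 4.2 = 2.94 pp.
Share of growth = 2.94 / 5.1 × 100 = 57.647%.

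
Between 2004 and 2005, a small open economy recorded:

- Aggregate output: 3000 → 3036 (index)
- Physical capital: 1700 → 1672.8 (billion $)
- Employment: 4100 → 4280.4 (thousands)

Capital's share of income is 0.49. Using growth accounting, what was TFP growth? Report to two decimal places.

Aggregate output growth = (3036 − 3000) / 3000 = 1.2%.
Physical capital growth = (1672.8 − 1700) / 1700 = -1.6%.
Employment growth = (4280.4 − 4100) / 4100 = 4.4%.
Labor's share = 1 − 0.49 = 0.51.
Physical capital: 0.49 × (-1.6) = -0.784 pp.
Employment: 0.51 × 4.4 = 2.244 pp.
TFP growth = 1.2 − 1.46 = -0.26%.

-0.26%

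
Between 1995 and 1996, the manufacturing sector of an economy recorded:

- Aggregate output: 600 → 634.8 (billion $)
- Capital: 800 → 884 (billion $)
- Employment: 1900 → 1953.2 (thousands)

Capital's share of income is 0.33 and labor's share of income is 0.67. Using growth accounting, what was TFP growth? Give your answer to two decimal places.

Aggregate output growth = (634.8 − 600) / 600 = 5.8%.
Capital growth = (884 − 800) / 800 = 10.5%.
Employment growth = (1953.2 − 1900) / 1900 = 2.8%.
Labor's share = 1 − 0.33 = 0.67.
Capital: 0.33 × 10.5 = 3.465 pp.
Employment: 0.67 × 2.8 = 1.876 pp.
TFP growth = 5.8 − 5.341 = 0.459%.

0.46%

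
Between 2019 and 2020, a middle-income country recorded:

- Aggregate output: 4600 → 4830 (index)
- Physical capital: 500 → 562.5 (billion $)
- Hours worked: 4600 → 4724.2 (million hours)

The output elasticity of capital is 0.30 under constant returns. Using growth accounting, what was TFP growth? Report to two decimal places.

-0.64%

Aggregate output growth = (4830 − 4600) / 4600 = 5%.
Physical capital growth = (562.5 − 500) / 500 = 12.5%.
Hours worked growth = (4724.2 − 4600) / 4600 = 2.7%.
Labor's share = 1 − 0.3 = 0.7.
Physical capital: 0.3 × 12.5 = 3.75 pp.
Hours worked: 0.7 × 2.7 = 1.89 pp.
TFP growth = 5 − 5.64 = -0.64%.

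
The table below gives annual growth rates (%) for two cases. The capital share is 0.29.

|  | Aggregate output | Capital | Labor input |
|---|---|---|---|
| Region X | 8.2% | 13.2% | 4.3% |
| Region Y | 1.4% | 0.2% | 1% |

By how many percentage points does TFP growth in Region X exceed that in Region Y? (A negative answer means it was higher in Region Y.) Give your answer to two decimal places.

Labor's share = 1 − 0.29 = 0.71.
Region X: TFP = 8.2 − 3.828 − 3.053 = 1.319%.
Region Y: TFP = 1.4 − 0.058 − 0.71 = 0.632%.
Difference = 1.319 − (0.632) = 0.687 pp.

0.69 percentage points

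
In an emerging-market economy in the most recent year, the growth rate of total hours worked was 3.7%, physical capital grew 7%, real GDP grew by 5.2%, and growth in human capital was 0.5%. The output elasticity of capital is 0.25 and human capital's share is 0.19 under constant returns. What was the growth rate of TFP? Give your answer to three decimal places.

Labor's share = 1 − 0.25 − 0.19 = 0.56.
Physical capital: 0.25 × 7 = 1.75 pp.
Human capital: 0.19 × 0.5 = 0.095 pp.
Total hours worked: 0.56 × 3.7 = 2.072 pp.
TFP growth = 5.2 − 3.917 = 1.283%.

TFP grew 1.283%.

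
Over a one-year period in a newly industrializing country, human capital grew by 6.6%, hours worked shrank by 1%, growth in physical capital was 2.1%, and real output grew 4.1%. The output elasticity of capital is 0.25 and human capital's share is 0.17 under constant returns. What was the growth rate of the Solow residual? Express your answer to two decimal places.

3.03%

Labor's share = 1 − 0.25 − 0.17 = 0.58.
Physical capital: 0.25 × 2.1 = 0.525 pp.
Human capital: 0.17 × 6.6 = 1.122 pp.
Hours worked: 0.58 × (-1) = -0.58 pp.
TFP growth = 4.1 − 1.067 = 3.033%.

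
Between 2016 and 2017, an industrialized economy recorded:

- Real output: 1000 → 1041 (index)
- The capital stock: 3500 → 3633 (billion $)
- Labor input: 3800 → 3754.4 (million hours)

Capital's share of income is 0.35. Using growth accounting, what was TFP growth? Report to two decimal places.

3.55%

Real output growth = (1041 − 1000) / 1000 = 4.1%.
The capital stock growth = (3633 − 3500) / 3500 = 3.8%.
Labor input growth = (3754.4 − 3800) / 3800 = -1.2%.
Labor's share = 1 − 0.35 = 0.65.
The capital stock: 0.35 × 3.8 = 1.33 pp.
Labor input: 0.65 × (-1.2) = -0.78 pp.
TFP growth = 4.1 − 0.55 = 3.55%.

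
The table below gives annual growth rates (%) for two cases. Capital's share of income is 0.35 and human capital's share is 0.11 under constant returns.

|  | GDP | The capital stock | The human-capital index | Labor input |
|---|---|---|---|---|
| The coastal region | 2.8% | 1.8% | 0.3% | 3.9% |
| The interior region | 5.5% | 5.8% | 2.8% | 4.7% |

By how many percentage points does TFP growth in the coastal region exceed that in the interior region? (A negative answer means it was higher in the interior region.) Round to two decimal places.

Labor's share = 1 − 0.35 − 0.11 = 0.54.
The coastal region: TFP = 2.8 − 0.63 − 0.033 − 2.106 = 0.031%.
The interior region: TFP = 5.5 − 2.03 − 0.308 − 2.538 = 0.624%.
Difference = 0.031 − (0.624) = -0.593 pp.

-0.59 percentage points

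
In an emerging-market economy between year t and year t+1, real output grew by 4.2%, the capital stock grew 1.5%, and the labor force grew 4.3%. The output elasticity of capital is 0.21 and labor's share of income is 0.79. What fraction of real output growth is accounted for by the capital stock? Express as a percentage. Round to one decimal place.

7.5%

The capital stock contributed 0.21 × 1.5 = 0.315 pp.
Share of growth = 0.315 / 4.2 × 100 = 7.5%.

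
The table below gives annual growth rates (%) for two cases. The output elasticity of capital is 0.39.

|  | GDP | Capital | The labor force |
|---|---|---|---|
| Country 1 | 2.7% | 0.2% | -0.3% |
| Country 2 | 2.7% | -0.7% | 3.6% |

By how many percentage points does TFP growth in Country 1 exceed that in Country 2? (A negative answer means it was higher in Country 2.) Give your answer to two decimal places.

Labor's share = 1 − 0.39 = 0.61.
Country 1: TFP = 2.7 − 0.078 + 0.183 = 2.805%.
Country 2: TFP = 2.7 + 0.273 − 2.196 = 0.777%.
Difference = 2.805 − (0.777) = 2.028 pp.

2.03 percentage points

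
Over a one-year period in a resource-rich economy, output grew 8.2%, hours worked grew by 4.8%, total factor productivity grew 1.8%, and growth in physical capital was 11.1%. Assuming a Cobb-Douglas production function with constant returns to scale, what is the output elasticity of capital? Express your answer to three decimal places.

The output elasticity of capital is 0.254.

gY = gA + α·gK + (1−α)·gL, so gY − gA − gL = α(gK − gL).
8.2 − 1.8 − 4.8 = α × (11.1 − 4.8).
1.6 = 6.3 α, so α = 0.25397.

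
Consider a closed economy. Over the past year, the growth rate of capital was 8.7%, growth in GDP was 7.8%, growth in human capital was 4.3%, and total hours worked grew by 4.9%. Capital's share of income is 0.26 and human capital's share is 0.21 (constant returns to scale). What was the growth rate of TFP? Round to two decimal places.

TFP growth was 2.04%.

Labor's share = 1 − 0.26 − 0.21 = 0.53.
Capital: 0.26 × 8.7 = 2.262 pp.
Human capital: 0.21 × 4.3 = 0.903 pp.
Total hours worked: 0.53 × 4.9 = 2.597 pp.
TFP growth = 7.8 − 5.762 = 2.038%.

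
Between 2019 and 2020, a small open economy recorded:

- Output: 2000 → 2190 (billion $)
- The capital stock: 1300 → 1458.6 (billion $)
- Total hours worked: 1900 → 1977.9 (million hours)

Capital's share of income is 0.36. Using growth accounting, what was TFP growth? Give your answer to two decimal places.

2.48%

Output growth = (2190 − 2000) / 2000 = 9.5%.
The capital stock growth = (1458.6 − 1300) / 1300 = 12.2%.
Total hours worked growth = (1977.9 − 1900) / 1900 = 4.1%.
Labor's share = 1 − 0.36 = 0.64.
The capital stock: 0.36 × 12.2 = 4.392 pp.
Total hours worked: 0.64 × 4.1 = 2.624 pp.
TFP growth = 9.5 − 7.016 = 2.484%.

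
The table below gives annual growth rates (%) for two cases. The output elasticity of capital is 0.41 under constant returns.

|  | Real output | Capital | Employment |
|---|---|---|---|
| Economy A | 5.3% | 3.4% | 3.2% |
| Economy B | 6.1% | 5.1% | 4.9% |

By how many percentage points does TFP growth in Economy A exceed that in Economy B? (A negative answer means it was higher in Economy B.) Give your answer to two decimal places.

Labor's share = 1 − 0.41 = 0.59.
Economy A: TFP = 5.3 − 1.394 − 1.888 = 2.018%.
Economy B: TFP = 6.1 − 2.091 − 2.891 = 1.118%.
Difference = 2.018 − (1.118) = 0.9 pp.

0.90 percentage points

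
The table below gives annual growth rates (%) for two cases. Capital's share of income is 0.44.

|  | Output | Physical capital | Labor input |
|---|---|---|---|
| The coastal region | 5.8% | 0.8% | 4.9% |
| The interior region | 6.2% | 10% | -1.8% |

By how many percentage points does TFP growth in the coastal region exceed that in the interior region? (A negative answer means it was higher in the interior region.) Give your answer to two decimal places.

-0.10 percentage points

Labor's share = 1 − 0.44 = 0.56.
The coastal region: TFP = 5.8 − 0.352 − 2.744 = 2.704%.
The interior region: TFP = 6.2 − 4.4 + 1.008 = 2.808%.
Difference = 2.704 − (2.808) = -0.104 pp.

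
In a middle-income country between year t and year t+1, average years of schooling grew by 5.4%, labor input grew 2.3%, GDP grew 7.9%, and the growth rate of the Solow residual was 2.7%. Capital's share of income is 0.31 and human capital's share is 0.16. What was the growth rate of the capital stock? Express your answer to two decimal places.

10.05%

Labor's share = 1 − 0.31 − 0.16 = 0.53.
gY = gA + 0.16×5.4 + 0.53×2.3 + 0.31×g.
0.31×g = 7.9 − 2.7 − 2.083 = 3.117.
g = 3.117 / 0.31 = 10.0548%.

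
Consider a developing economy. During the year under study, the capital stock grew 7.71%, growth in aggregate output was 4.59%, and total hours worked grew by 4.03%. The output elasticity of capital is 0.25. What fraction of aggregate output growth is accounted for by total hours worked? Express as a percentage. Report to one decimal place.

Total hours worked accounted for 65.8% of growth.

Labor's share = 1 − 0.25 = 0.75.
Total hours worked contributed 0.75 × 4.03 = 3.0225 pp.
Share of growth = 3.0225 / 4.59 × 100 = 65.85%.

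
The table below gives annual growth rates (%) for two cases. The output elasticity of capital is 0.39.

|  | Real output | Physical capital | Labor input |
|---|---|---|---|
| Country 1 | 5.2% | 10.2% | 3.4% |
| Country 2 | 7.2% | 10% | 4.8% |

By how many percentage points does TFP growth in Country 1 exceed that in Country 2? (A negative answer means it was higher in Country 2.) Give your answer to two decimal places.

-1.22 percentage points

Labor's share = 1 − 0.39 = 0.61.
Country 1: TFP = 5.2 − 3.978 − 2.074 = -0.852%.
Country 2: TFP = 7.2 − 3.9 − 2.928 = 0.372%.
Difference = -0.852 − (0.372) = -1.224 pp.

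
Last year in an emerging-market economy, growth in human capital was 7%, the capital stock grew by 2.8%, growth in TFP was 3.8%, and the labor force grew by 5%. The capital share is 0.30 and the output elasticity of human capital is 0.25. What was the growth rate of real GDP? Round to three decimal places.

Real GDP grew 8.640%.

Labor's share = 1 − 0.3 − 0.25 = 0.45.
The capital stock: 0.3 × 2.8 = 0.84 pp.
Human capital: 0.25 × 7 = 1.75 pp.
The labor force: 0.45 × 5 = 2.25 pp.
Output growth = 3.8 + 4.84 = 8.64%.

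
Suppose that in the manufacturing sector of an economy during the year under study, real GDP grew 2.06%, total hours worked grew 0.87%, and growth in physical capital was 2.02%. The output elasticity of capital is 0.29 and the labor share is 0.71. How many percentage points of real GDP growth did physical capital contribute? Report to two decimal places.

0.59 percentage points

Contribution = share × growth = 0.29 × 2.02 = 0.5858 pp.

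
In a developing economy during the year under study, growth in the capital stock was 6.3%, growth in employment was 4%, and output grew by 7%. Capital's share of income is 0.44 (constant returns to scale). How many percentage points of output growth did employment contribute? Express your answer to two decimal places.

2.24

Labor's share = 1 − 0.44 = 0.56.
Contribution = share × growth = 0.56 × 4 = 2.24 pp.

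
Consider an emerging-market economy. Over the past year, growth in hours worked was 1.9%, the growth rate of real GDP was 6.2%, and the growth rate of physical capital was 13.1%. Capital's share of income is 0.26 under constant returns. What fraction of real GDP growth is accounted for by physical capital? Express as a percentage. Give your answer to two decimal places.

Physical capital contributed 0.26 × 13.1 = 3.406 pp.
Share of growth = 3.406 / 6.2 × 100 = 54.9355%.

Physical capital accounted for 54.94% of growth.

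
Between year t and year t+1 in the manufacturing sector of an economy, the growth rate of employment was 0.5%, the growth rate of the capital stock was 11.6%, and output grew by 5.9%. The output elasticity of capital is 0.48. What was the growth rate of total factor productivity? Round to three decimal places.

0.072%

Labor's share = 1 − 0.48 = 0.52.
The capital stock: 0.48 × 11.6 = 5.568 pp.
Employment: 0.52 × 0.5 = 0.26 pp.
TFP growth = 5.9 − 5.828 = 0.072%.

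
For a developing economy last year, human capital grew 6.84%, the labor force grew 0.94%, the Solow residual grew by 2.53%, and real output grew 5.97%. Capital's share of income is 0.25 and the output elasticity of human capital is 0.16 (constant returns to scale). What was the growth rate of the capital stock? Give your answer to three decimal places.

7.164%

Labor's share = 1 − 0.25 − 0.16 = 0.59.
gY = gA + 0.16×6.84 + 0.59×0.94 + 0.25×g.
0.25×g = 5.97 − 2.53 − 1.649 = 1.791.
g = 1.791 / 0.25 = 7.164%.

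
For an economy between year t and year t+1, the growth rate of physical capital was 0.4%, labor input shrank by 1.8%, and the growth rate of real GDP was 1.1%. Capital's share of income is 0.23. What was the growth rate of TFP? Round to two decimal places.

Labor's share = 1 − 0.23 = 0.77.
Physical capital: 0.23 × 0.4 = 0.092 pp.
Labor input: 0.77 × (-1.8) = -1.386 pp.
TFP growth = 1.1 + 1.294 = 2.394%.

2.39%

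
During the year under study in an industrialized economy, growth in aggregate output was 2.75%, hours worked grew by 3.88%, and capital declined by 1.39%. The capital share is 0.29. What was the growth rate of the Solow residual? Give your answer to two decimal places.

The Solow residual grew 0.40%.

Labor's share = 1 − 0.29 = 0.71.
Capital: 0.29 × (-1.39) = -0.4031 pp.
Hours worked: 0.71 × 3.88 = 2.7548 pp.
TFP growth = 2.75 − 2.3517 = 0.3983%.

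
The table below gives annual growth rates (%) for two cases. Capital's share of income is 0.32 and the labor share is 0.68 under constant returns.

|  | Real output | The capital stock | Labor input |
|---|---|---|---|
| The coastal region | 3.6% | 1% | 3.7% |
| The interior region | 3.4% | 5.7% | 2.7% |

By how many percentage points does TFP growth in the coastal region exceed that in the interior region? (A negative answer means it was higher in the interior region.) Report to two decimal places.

1.02 percentage points

Labor's share = 1 − 0.32 = 0.68.
The coastal region: TFP = 3.6 − 0.32 − 2.516 = 0.764%.
The interior region: TFP = 3.4 − 1.824 − 1.836 = -0.26%.
Difference = 0.764 − (-0.26) = 1.024 pp.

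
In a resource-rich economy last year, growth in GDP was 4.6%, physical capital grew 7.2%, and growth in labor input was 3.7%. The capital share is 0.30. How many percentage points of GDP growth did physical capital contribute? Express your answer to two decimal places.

Contribution = share × growth = 0.3 × 7.2 = 2.16 pp.

2.16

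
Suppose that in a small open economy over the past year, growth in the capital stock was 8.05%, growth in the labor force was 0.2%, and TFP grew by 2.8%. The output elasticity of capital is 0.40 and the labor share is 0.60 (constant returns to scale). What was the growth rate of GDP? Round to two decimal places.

6.14%

Labor's share = 1 − 0.4 = 0.6.
The capital stock: 0.4 × 8.05 = 3.22 pp.
The labor force: 0.6 × 0.2 = 0.12 pp.
Output growth = 2.8 + 3.34 = 6.14%.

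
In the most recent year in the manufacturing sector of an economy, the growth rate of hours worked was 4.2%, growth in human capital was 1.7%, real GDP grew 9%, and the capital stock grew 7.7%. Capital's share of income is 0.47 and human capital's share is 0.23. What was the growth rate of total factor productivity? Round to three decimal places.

3.730%

Labor's share = 1 − 0.47 − 0.23 = 0.3.
The capital stock: 0.47 × 7.7 = 3.619 pp.
Human capital: 0.23 × 1.7 = 0.391 pp.
Hours worked: 0.3 × 4.2 = 1.26 pp.
TFP growth = 9 − 5.27 = 3.73%.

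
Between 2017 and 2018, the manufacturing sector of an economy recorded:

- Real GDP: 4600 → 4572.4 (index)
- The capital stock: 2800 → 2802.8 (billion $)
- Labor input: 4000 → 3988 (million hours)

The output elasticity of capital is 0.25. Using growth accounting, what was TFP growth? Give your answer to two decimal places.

-0.40%

Real GDP growth = (4572.4 − 4600) / 4600 = -0.6%.
The capital stock growth = (2802.8 − 2800) / 2800 = 0.1%.
Labor input growth = (3988 − 4000) / 4000 = -0.3%.
Labor's share = 1 − 0.25 = 0.75.
The capital stock: 0.25 × 0.1 = 0.025 pp.
Labor input: 0.75 × (-0.3) = -0.225 pp.
TFP growth = -0.6 + 0.2 = -0.4%.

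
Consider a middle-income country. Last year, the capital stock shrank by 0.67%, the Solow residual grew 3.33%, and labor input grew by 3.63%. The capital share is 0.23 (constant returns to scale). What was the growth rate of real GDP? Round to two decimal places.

5.97%

Labor's share = 1 − 0.23 = 0.77.
The capital stock: 0.23 × (-0.67) = -0.1541 pp.
Labor input: 0.77 × 3.63 = 2.7951 pp.
Output growth = 3.33 + 2.641 = 5.971%.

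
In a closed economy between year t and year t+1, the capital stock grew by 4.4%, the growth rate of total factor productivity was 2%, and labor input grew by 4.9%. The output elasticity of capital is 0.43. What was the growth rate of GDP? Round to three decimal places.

Labor's share = 1 − 0.43 = 0.57.
The capital stock: 0.43 × 4.4 = 1.892 pp.
Labor input: 0.57 × 4.9 = 2.793 pp.
Output growth = 2 + 4.685 = 6.685%.

GDP grew 6.685%.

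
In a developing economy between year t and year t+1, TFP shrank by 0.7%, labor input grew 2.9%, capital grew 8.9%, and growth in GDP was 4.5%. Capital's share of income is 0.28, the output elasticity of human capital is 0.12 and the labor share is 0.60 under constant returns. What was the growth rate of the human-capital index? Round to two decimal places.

8.07%

Labor's share = 1 − 0.28 − 0.12 = 0.6.
gY = gA + 0.28×8.9 + 0.6×2.9 + 0.12×g.
0.12×g = 4.5 + 0.7 − 4.232 = 0.968.
g = 0.968 / 0.12 = 8.0667%.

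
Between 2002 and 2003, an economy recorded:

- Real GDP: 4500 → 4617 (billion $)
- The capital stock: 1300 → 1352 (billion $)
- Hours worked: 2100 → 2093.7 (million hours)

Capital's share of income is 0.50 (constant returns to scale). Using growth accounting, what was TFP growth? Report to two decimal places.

Real GDP growth = (4617 − 4500) / 4500 = 2.6%.
The capital stock growth = (1352 − 1300) / 1300 = 4%.
Hours worked growth = (2093.7 − 2100) / 2100 = -0.3%.
Labor's share = 1 − 0.5 = 0.5.
The capital stock: 0.5 × 4 = 2 pp.
Hours worked: 0.5 × (-0.3) = -0.15 pp.
TFP growth = 2.6 − 1.85 = 0.75%.

0.75%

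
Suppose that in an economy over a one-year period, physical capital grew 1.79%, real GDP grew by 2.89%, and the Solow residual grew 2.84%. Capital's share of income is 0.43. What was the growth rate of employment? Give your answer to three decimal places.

Labor's share = 1 − 0.43 = 0.57.
gY = gA + 0.43×1.79 + 0.57×g.
0.57×g = 2.89 − 2.84 − 0.7697 = -0.7197.
g = -0.7197 / 0.57 = -1.26263%.

-1.263%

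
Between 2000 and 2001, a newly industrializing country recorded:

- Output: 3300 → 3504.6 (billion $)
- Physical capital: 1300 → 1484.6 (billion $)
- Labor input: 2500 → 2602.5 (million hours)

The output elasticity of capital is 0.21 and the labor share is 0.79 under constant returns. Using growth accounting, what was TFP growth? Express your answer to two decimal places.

-0.02%

Output growth = (3504.6 − 3300) / 3300 = 6.2%.
Physical capital growth = (1484.6 − 1300) / 1300 = 14.2%.
Labor input growth = (2602.5 − 2500) / 2500 = 4.1%.
Labor's share = 1 − 0.21 = 0.79.
Physical capital: 0.21 × 14.2 = 2.982 pp.
Labor input: 0.79 × 4.1 = 3.239 pp.
TFP growth = 6.2 − 6.221 = -0.021%.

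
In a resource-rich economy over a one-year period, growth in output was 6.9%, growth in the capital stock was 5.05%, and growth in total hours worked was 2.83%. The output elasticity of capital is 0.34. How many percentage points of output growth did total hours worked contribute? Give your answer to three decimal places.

1.868 pp

Labor's share = 1 − 0.34 = 0.66.
Contribution = share × growth = 0.66 × 2.83 = 1.8678 pp.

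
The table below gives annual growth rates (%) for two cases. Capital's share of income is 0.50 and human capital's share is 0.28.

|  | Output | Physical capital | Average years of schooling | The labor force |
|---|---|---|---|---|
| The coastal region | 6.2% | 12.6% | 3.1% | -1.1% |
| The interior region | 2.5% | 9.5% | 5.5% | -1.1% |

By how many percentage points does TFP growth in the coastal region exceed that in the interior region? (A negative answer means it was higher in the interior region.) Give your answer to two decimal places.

2.82 percentage points

Labor's share = 1 − 0.5 − 0.28 = 0.22.
The coastal region: TFP = 6.2 − 6.3 − 0.868 + 0.242 = -0.726%.
The interior region: TFP = 2.5 − 4.75 − 1.54 + 0.242 = -3.548%.
Difference = -0.726 − (-3.548) = 2.822 pp.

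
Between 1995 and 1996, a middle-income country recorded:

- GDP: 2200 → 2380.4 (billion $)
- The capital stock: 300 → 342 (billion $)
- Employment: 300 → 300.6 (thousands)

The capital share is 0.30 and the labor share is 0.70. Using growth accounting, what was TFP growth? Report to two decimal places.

3.86%

GDP growth = (2380.4 − 2200) / 2200 = 8.2%.
The capital stock growth = (342 − 300) / 300 = 14%.
Employment growth = (300.6 − 300) / 300 = 0.2%.
Labor's share = 1 − 0.3 = 0.7.
The capital stock: 0.3 × 14 = 4.2 pp.
Employment: 0.7 × 0.2 = 0.14 pp.
TFP growth = 8.2 − 4.34 = 3.86%.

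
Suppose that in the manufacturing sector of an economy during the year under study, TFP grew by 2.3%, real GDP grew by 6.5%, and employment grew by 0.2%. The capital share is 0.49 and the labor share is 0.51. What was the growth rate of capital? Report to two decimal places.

8.36%

Labor's share = 1 − 0.49 = 0.51.
gY = gA + 0.51×0.2 + 0.49×g.
0.49×g = 6.5 − 2.3 − 0.102 = 4.098.
g = 4.098 / 0.49 = 8.3633%.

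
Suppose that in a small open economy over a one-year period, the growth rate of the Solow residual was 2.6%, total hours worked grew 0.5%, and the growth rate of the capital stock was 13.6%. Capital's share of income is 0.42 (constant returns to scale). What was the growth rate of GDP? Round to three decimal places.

Labor's share = 1 − 0.42 = 0.58.
The capital stock: 0.42 × 13.6 = 5.712 pp.
Total hours worked: 0.58 × 0.5 = 0.29 pp.
Output growth = 2.6 + 6.002 = 8.602%.

8.602%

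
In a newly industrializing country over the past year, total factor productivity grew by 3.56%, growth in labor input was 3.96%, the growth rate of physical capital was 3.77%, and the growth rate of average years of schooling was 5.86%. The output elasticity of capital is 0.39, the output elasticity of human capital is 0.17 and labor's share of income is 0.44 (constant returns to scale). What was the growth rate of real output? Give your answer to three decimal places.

Labor's share = 1 − 0.39 − 0.17 = 0.44.
Physical capital: 0.39 × 3.77 = 1.4703 pp.
Average years of schooling: 0.17 × 5.86 = 0.9962 pp.
Labor input: 0.44 × 3.96 = 1.7424 pp.
Output growth = 3.56 + 4.2089 = 7.7689%.

7.769%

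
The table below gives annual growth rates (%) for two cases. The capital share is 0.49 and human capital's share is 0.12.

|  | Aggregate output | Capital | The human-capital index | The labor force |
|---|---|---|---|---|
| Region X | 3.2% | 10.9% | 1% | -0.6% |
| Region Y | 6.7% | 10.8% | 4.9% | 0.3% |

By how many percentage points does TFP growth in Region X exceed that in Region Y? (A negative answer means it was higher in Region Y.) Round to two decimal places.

-2.73 percentage points

Labor's share = 1 − 0.49 − 0.12 = 0.39.
Region X: TFP = 3.2 − 5.341 − 0.12 + 0.234 = -2.027%.
Region Y: TFP = 6.7 − 5.292 − 0.588 − 0.117 = 0.703%.
Difference = -2.027 − (0.703) = -2.73 pp.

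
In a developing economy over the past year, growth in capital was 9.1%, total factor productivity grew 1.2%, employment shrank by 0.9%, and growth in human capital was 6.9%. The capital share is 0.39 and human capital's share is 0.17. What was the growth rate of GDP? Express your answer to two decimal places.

Labor's share = 1 − 0.39 − 0.17 = 0.44.
Capital: 0.39 × 9.1 = 3.549 pp.
Human capital: 0.17 × 6.9 = 1.173 pp.
Employment: 0.44 × (-0.9) = -0.396 pp.
Output growth = 1.2 + 4.326 = 5.526%.

GDP growth was 5.53%.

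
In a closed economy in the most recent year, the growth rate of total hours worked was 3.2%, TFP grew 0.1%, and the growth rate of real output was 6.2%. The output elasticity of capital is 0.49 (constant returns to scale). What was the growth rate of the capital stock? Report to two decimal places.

9.12%

Labor's share = 1 − 0.49 = 0.51.
gY = gA + 0.51×3.2 + 0.49×g.
0.49×g = 6.2 − 0.1 − 1.632 = 4.468.
g = 4.468 / 0.49 = 9.1184%.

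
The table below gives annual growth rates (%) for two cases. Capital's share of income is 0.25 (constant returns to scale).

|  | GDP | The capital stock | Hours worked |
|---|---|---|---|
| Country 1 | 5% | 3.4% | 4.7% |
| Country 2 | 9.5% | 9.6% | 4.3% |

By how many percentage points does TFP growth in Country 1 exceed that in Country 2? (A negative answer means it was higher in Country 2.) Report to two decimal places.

Labor's share = 1 − 0.25 = 0.75.
Country 1: TFP = 5 − 0.85 − 3.525 = 0.625%.
Country 2: TFP = 9.5 − 2.4 − 3.225 = 3.875%.
Difference = 0.625 − (3.875) = -3.25 pp.

-3.25 percentage points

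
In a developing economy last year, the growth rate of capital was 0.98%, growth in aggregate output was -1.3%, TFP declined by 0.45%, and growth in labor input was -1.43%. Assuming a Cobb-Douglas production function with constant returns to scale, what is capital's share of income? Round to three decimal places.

Capital's share of income is 0.241.

gY = gA + α·gK + (1−α)·gL, so gY − gA − gL = α(gK − gL).
-1.3 + 0.45 + 1.43 = α × (0.98 − (-1.43)).
0.58 = 2.41 α, so α = 0.24066.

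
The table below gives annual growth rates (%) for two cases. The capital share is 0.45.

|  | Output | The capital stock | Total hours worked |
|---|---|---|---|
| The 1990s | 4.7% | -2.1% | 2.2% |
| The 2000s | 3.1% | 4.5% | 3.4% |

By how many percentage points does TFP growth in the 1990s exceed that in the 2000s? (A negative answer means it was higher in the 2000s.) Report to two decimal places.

Labor's share = 1 − 0.45 = 0.55.
The 1990s: TFP = 4.7 + 0.945 − 1.21 = 4.435%.
The 2000s: TFP = 3.1 − 2.025 − 1.87 = -0.795%.
Difference = 4.435 − (-0.795) = 5.23 pp.

5.23 percentage points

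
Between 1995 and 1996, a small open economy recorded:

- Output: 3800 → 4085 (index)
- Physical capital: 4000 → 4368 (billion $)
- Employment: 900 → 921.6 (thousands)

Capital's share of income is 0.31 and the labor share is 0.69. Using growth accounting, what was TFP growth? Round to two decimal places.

2.99%

Output growth = (4085 − 3800) / 3800 = 7.5%.
Physical capital growth = (4368 − 4000) / 4000 = 9.2%.
Employment growth = (921.6 − 900) / 900 = 2.4%.
Labor's share = 1 − 0.31 = 0.69.
Physical capital: 0.31 × 9.2 = 2.852 pp.
Employment: 0.69 × 2.4 = 1.656 pp.
TFP growth = 7.5 − 4.508 = 2.992%.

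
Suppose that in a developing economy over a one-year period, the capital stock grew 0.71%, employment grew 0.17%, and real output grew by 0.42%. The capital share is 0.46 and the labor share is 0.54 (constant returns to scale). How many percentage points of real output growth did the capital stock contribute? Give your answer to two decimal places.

Contribution = share × growth = 0.46 × 0.71 = 0.3266 pp.

0.33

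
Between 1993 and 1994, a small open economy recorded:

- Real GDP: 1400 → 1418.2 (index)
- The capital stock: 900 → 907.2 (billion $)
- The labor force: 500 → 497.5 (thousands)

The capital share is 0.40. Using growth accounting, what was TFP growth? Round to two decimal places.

TFP grew 1.28%.

Real GDP growth = (1418.2 − 1400) / 1400 = 1.3%.
The capital stock growth = (907.2 − 900) / 900 = 0.8%.
The labor force growth = (497.5 − 500) / 500 = -0.5%.
Labor's share = 1 − 0.4 = 0.6.
The capital stock: 0.4 × 0.8 = 0.32 pp.
The labor force: 0.6 × (-0.5) = -0.3 pp.
TFP growth = 1.3 − 0.02 = 1.28%.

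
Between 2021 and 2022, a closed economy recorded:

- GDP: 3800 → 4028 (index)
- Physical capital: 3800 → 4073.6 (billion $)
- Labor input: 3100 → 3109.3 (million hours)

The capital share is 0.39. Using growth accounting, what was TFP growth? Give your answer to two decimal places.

GDP growth = (4028 − 3800) / 3800 = 6%.
Physical capital growth = (4073.6 − 3800) / 3800 = 7.2%.
Labor input growth = (3109.3 − 3100) / 3100 = 0.3%.
Labor's share = 1 − 0.39 = 0.61.
Physical capital: 0.39 × 7.2 = 2.808 pp.
Labor input: 0.61 × 0.3 = 0.183 pp.
TFP growth = 6 − 2.991 = 3.009%.

TFP grew 3.01%.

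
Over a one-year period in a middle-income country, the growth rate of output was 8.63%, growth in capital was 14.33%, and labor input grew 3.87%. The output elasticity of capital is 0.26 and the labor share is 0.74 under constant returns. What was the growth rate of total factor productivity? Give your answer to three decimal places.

2.040%

Labor's share = 1 − 0.26 = 0.74.
Capital: 0.26 × 14.33 = 3.7258 pp.
Labor input: 0.74 × 3.87 = 2.8638 pp.
TFP growth = 8.63 − 6.5896 = 2.0404%.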